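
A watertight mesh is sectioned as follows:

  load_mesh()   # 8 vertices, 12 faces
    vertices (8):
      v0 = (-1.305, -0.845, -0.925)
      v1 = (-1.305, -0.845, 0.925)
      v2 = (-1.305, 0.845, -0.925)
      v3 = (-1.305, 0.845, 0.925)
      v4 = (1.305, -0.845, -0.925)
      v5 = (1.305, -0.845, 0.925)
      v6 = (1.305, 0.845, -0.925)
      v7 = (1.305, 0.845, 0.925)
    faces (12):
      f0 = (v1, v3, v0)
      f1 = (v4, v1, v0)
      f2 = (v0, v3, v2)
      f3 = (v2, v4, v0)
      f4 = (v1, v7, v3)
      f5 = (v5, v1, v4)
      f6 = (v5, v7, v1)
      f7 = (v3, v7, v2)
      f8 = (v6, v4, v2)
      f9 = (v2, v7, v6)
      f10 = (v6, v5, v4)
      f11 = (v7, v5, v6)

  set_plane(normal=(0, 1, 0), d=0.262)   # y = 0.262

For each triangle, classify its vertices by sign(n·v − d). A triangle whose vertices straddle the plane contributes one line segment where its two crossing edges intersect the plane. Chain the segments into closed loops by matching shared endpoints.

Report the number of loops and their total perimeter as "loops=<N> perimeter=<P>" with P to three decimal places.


Straddling triangles (8 of 12):
  (v1,v3,v0) [-+-] → (-1.305, 0.262, 0.925)–(-1.305, 0.262, 0.286805)  len=0.6382
  (v0,v3,v2) [-++] → (-1.305, 0.262, 0.286805)–(-1.305, 0.262, -0.925)  len=1.2118
  (v2,v4,v0) [+--] → (-0.404627, 0.262, -0.925)–(-1.305, 0.262, -0.925)  len=0.9004
  (v1,v7,v3) [-++] → (0.404627, 0.262, 0.925)–(-1.305, 0.262, 0.925)  len=1.7096
  (v5,v7,v1) [-+-] → (1.305, 0.262, 0.925)–(0.404627, 0.262, 0.925)  len=0.9004
  (v6,v4,v2) [+-+] → (1.305, 0.262, -0.925)–(-0.404627, 0.262, -0.925)  len=1.7096
  (v6,v5,v4) [+--] → (1.305, 0.262, -0.286805)–(1.305, 0.262, -0.925)  len=0.6382
  (v7,v5,v6) [+-+] → (1.305, 0.262, 0.925)–(1.305, 0.262, -0.286805)  len=1.2118

Chained into 1 loop(s):
  loop 1: 8 segments, perimeter = 8.9200
Total perimeter = 8.920

loops=1 perimeter=8.920


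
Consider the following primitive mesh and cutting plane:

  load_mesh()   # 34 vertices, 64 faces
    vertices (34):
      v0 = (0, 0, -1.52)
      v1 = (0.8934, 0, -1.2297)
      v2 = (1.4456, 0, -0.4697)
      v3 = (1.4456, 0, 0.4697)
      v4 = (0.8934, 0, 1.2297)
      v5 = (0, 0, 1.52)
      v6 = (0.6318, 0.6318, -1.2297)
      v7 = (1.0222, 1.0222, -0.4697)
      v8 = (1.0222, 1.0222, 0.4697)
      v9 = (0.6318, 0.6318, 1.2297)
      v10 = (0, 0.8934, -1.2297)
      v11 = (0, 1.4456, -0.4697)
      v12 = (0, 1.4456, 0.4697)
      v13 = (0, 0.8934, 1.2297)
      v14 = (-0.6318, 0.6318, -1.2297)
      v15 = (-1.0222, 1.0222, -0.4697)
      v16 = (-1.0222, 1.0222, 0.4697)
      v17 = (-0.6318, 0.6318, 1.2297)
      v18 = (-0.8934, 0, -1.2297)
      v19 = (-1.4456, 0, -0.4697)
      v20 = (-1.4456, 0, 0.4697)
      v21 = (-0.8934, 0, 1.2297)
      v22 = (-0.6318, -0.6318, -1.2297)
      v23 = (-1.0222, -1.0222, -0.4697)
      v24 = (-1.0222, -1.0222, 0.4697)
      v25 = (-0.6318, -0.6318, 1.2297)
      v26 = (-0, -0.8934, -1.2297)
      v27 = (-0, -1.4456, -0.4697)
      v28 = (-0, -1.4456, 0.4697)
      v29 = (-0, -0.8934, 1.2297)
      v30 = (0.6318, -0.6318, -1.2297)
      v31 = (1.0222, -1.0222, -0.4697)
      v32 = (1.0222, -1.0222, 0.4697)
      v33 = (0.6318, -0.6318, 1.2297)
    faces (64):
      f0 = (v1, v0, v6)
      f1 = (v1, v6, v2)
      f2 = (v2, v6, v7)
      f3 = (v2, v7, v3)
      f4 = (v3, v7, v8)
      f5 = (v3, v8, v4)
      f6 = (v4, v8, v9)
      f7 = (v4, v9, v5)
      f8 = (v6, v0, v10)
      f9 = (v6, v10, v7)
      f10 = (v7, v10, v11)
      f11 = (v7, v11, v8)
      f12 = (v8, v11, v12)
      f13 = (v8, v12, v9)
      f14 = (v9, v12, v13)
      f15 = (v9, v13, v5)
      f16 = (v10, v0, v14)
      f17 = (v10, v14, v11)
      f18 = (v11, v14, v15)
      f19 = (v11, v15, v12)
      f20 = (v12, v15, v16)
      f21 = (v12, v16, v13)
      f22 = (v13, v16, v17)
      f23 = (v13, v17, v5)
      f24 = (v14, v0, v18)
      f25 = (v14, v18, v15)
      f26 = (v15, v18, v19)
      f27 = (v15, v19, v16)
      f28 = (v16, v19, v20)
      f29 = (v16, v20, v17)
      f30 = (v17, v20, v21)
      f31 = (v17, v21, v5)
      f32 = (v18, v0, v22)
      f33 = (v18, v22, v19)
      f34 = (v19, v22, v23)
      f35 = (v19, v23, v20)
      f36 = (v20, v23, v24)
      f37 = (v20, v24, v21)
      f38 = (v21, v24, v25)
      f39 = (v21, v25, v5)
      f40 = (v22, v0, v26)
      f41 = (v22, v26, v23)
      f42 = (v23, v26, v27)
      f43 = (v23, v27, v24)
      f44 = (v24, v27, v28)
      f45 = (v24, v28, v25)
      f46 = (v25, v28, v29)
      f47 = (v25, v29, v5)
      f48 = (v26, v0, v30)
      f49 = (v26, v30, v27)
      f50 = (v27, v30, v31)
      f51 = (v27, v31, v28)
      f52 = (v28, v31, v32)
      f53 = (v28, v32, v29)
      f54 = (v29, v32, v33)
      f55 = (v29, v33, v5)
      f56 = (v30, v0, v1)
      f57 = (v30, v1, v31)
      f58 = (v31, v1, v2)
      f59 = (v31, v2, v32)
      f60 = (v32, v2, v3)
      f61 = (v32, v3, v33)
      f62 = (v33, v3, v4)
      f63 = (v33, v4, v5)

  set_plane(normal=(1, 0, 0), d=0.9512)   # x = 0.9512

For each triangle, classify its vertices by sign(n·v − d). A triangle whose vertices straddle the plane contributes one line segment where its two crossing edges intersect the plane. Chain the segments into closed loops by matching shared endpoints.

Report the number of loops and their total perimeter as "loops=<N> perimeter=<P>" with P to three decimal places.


loops=1 perimeter=6.942

Straddling triangles (18 of 64):
  (v1,v6,v2) [--+] → (0.9512, 0.383831, -0.931415)–(0.9512, 0, -1.15015)  len=0.4418
  (v2,v6,v7) [+-+] → (0.9512, 0.383831, -0.931415)–(0.9512, 0.9512, -0.607917)  len=0.6531
  (v3,v8,v4) [++-] → (0.9512, 0.45872, 0.888644)–(0.9512, 0, 1.15015)  len=0.5280
  (v4,v8,v9) [-+-] → (0.9512, 0.45872, 0.888644)–(0.9512, 0.9512, 0.607917)  len=0.5669
  (v6,v10,v7) [--+] → (0.9512, 1.01325, -0.522488)–(0.9512, 0.9512, -0.607917)  len=0.1056
  (v7,v10,v11) [+--] → (0.9512, 1.01325, -0.522488)–(0.9512, 1.05161, -0.4697)  len=0.0653
  (v7,v11,v8) [+-+] → (0.9512, 1.05161, -0.4697)–(0.9512, 1.05161, 0.404451)  len=0.8742
  (v8,v11,v12) [+--] → (0.9512, 1.05161, 0.404451)–(0.9512, 1.05161, 0.4697)  len=0.0652
  (v8,v12,v9) [+--] → (0.9512, 1.05161, 0.4697)–(0.9512, 0.9512, 0.607917)  len=0.1708
  (v27,v30,v31) [--+] → (0.9512, -0.9512, -0.607917)–(0.9512, -1.05161, -0.4697)  len=0.1708
  (v27,v31,v28) [-+-] → (0.9512, -1.05161, -0.4697)–(0.9512, -1.05161, -0.404451)  len=0.0652
  (v28,v31,v32) [-++] → (0.9512, -1.05161, -0.404451)–(0.9512, -1.05161, 0.4697)  len=0.8742
  (v28,v32,v29) [-+-] → (0.9512, -1.05161, 0.4697)–(0.9512, -1.01325, 0.522488)  len=0.0653
  (v29,v32,v33) [-+-] → (0.9512, -1.01325, 0.522488)–(0.9512, -0.9512, 0.607917)  len=0.1056
  (v30,v1,v31) [--+] → (0.9512, -0.45872, -0.888644)–(0.9512, -0.9512, -0.607917)  len=0.5669
  (v31,v1,v2) [+-+] → (0.9512, -0.45872, -0.888644)–(0.9512, 0, -1.15015)  len=0.5280
  (v32,v3,v33) [++-] → (0.9512, -0.383831, 0.931415)–(0.9512, -0.9512, 0.607917)  len=0.6531
  (v33,v3,v4) [-+-] → (0.9512, -0.383831, 0.931415)–(0.9512, 0, 1.15015)  len=0.4418

Chained into 1 loop(s):
  loop 1: 18 segments, perimeter = 6.9417
Total perimeter = 6.942


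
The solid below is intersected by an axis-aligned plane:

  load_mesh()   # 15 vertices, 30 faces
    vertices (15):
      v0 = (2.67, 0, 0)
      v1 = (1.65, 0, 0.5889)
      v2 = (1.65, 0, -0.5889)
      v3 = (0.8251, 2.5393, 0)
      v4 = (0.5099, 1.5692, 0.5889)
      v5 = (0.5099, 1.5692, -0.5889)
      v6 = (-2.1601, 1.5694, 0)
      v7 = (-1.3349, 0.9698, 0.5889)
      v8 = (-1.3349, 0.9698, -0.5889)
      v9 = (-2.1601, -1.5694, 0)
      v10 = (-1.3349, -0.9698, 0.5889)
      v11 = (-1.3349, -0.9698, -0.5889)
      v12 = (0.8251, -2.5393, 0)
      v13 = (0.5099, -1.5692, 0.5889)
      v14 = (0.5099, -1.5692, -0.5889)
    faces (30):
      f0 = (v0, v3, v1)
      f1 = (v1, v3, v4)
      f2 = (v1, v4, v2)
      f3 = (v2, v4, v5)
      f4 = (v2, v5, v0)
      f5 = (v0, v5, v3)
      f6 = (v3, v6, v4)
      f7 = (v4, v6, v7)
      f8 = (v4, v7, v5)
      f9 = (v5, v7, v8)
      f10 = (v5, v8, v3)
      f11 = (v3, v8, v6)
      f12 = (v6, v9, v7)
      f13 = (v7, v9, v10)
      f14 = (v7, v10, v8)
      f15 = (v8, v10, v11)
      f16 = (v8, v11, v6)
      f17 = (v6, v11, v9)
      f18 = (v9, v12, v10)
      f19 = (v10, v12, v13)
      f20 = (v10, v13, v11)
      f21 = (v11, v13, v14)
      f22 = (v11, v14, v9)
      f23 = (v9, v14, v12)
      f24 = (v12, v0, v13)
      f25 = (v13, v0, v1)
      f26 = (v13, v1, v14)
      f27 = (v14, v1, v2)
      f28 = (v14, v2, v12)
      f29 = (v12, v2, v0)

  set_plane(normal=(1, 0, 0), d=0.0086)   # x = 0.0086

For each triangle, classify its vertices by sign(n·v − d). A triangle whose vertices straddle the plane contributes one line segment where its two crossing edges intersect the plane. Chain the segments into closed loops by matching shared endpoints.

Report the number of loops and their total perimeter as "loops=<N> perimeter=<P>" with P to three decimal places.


loops=2 perimeter=6.550

Straddling triangles (12 of 30):
  (v3,v6,v4) [+-+] → (0.0086, 2.27402, 0)–(0.0086, 1.56924, 0.478332)  len=0.8518
  (v4,v6,v7) [+--] → (0.0086, 1.56924, 0.478332)–(0.0086, 1.40632, 0.5889)  len=0.1969
  (v4,v7,v5) [+-+] → (0.0086, 1.40632, 0.5889)–(0.0086, 1.40632, -0.268848)  len=0.8577
  (v5,v7,v8) [+--] → (0.0086, 1.40632, -0.268848)–(0.0086, 1.40632, -0.5889)  len=0.3201
  (v5,v8,v3) [+-+] → (0.0086, 1.40632, -0.5889)–(0.0086, 1.94601, -0.22261)  len=0.6523
  (v3,v8,v6) [+--] → (0.0086, 1.94601, -0.22261)–(0.0086, 2.27402, 0)  len=0.3964
  (v9,v12,v10) [-+-] → (0.0086, -2.27402, 0)–(0.0086, -1.94601, 0.22261)  len=0.3964
  (v10,v12,v13) [-++] → (0.0086, -1.94601, 0.22261)–(0.0086, -1.40632, 0.5889)  len=0.6523
  (v10,v13,v11) [-+-] → (0.0086, -1.40632, 0.5889)–(0.0086, -1.40632, 0.268848)  len=0.3201
  (v11,v13,v14) [-++] → (0.0086, -1.40632, 0.268848)–(0.0086, -1.40632, -0.5889)  len=0.8577
  (v11,v14,v9) [-+-] → (0.0086, -1.40632, -0.5889)–(0.0086, -1.56924, -0.478332)  len=0.1969
  (v9,v14,v12) [-++] → (0.0086, -1.56924, -0.478332)–(0.0086, -2.27402, 0)  len=0.8518

Chained into 2 loop(s):
  loop 1: 6 segments, perimeter = 3.2751
  loop 2: 6 segments, perimeter = 3.2751
Total perimeter = 6.550


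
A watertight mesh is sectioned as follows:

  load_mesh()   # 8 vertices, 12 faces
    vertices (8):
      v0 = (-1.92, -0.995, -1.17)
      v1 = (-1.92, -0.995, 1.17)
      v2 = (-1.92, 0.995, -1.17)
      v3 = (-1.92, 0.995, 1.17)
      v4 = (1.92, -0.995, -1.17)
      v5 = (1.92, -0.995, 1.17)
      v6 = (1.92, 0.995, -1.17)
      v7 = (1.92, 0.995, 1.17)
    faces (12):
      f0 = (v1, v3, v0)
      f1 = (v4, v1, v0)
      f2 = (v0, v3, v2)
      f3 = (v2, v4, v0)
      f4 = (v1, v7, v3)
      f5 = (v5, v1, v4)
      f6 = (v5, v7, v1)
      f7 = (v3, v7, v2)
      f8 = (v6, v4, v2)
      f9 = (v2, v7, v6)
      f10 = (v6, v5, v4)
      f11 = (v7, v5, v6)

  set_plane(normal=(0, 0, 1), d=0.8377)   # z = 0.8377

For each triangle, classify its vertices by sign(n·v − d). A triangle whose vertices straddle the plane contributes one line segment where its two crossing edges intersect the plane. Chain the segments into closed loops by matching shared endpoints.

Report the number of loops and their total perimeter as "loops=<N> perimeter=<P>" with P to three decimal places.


loops=1 perimeter=11.660

Straddling triangles (8 of 12):
  (v1,v3,v0) [++-] → (-1.92, 0.712403, 0.8377)–(-1.92, -0.995, 0.8377)  len=1.7074
  (v4,v1,v0) [-+-] → (-1.37469, -0.995, 0.8377)–(-1.92, -0.995, 0.8377)  len=0.5453
  (v0,v3,v2) [-+-] → (-1.92, 0.712403, 0.8377)–(-1.92, 0.995, 0.8377)  len=0.2826
  (v5,v1,v4) [++-] → (-1.37469, -0.995, 0.8377)–(1.92, -0.995, 0.8377)  len=3.2947
  (v3,v7,v2) [++-] → (1.37469, 0.995, 0.8377)–(-1.92, 0.995, 0.8377)  len=3.2947
  (v2,v7,v6) [-+-] → (1.37469, 0.995, 0.8377)–(1.92, 0.995, 0.8377)  len=0.5453
  (v6,v5,v4) [-+-] → (1.92, -0.712403, 0.8377)–(1.92, -0.995, 0.8377)  len=0.2826
  (v7,v5,v6) [++-] → (1.92, -0.712403, 0.8377)–(1.92, 0.995, 0.8377)  len=1.7074

Chained into 1 loop(s):
  loop 1: 8 segments, perimeter = 11.6600
Total perimeter = 11.660


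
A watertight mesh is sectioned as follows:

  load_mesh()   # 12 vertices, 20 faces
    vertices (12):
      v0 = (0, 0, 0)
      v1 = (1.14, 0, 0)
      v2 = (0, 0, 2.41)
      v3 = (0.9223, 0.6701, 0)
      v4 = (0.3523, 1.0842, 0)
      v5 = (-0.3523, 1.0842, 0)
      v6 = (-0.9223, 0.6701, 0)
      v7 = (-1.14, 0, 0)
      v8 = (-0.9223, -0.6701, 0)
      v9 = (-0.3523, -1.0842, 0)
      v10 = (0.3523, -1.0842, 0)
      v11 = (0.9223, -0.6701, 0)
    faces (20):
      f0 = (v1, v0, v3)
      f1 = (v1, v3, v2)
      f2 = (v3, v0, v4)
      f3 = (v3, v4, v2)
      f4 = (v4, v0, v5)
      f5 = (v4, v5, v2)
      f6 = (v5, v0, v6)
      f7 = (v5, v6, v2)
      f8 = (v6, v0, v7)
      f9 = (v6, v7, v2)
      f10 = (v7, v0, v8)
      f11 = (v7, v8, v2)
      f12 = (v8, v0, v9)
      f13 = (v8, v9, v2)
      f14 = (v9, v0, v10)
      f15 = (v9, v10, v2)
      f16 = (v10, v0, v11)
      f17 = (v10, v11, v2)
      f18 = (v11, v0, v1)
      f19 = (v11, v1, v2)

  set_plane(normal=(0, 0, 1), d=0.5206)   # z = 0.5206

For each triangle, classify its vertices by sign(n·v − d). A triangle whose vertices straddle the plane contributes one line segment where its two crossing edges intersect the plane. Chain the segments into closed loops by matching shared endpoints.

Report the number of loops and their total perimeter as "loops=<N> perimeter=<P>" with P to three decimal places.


loops=1 perimeter=5.524

Straddling triangles (10 of 20):
  (v1,v3,v2) [--+] → (0.723068, 0.525347, 0.5206)–(0.893741, 0, 0.5206)  len=0.5524
  (v3,v4,v2) [--+] → (0.276197, 0.849995, 0.5206)–(0.723068, 0.525347, 0.5206)  len=0.5523
  (v4,v5,v2) [--+] → (-0.276197, 0.849995, 0.5206)–(0.276197, 0.849995, 0.5206)  len=0.5524
  (v5,v6,v2) [--+] → (-0.723068, 0.525347, 0.5206)–(-0.276197, 0.849995, 0.5206)  len=0.5523
  (v6,v7,v2) [--+] → (-0.893741, 0, 0.5206)–(-0.723068, 0.525347, 0.5206)  len=0.5524
  (v7,v8,v2) [--+] → (-0.723068, -0.525347, 0.5206)–(-0.893741, 0, 0.5206)  len=0.5524
  (v8,v9,v2) [--+] → (-0.276197, -0.849995, 0.5206)–(-0.723068, -0.525347, 0.5206)  len=0.5523
  (v9,v10,v2) [--+] → (0.276197, -0.849995, 0.5206)–(-0.276197, -0.849995, 0.5206)  len=0.5524
  (v10,v11,v2) [--+] → (0.723068, -0.525347, 0.5206)–(0.276197, -0.849995, 0.5206)  len=0.5523
  (v11,v1,v2) [--+] → (0.893741, 0, 0.5206)–(0.723068, -0.525347, 0.5206)  len=0.5524

Chained into 1 loop(s):
  loop 1: 10 segments, perimeter = 5.5237
Total perimeter = 5.524


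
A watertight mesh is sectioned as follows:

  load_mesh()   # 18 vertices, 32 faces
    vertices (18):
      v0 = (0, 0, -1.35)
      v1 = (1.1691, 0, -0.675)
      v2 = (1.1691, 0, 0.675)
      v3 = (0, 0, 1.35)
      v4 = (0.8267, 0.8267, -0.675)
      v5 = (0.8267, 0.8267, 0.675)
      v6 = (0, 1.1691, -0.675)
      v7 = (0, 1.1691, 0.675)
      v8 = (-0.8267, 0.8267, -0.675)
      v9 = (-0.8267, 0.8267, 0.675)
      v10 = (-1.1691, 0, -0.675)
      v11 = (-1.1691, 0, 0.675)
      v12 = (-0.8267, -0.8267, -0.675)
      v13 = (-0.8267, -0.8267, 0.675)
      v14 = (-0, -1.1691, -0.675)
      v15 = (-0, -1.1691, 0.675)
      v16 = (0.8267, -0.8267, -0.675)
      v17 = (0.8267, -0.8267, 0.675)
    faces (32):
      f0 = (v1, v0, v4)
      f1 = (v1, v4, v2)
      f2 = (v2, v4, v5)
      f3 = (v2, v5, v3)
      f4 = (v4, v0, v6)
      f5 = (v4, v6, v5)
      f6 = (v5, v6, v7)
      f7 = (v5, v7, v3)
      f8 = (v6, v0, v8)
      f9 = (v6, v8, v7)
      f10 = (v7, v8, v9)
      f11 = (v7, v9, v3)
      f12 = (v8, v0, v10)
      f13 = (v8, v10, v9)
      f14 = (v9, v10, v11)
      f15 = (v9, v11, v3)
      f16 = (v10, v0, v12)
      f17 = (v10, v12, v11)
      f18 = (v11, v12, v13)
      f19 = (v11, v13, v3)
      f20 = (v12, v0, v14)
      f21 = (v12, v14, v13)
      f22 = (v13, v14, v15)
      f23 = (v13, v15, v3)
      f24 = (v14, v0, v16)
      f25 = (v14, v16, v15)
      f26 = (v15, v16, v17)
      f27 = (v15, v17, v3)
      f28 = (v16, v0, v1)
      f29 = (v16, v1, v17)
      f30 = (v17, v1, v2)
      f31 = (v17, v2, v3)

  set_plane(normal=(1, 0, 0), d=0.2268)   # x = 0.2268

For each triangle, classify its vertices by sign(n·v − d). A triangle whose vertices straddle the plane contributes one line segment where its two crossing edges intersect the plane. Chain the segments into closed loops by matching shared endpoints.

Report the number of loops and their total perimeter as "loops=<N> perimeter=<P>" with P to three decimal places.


loops=1 perimeter=7.551

Straddling triangles (12 of 32):
  (v1,v0,v4) [+-+] → (0.2268, 0, -1.21905)–(0.2268, 0.2268, -1.16482)  len=0.2332
  (v2,v5,v3) [++-] → (0.2268, 0.2268, 1.16482)–(0.2268, 0, 1.21905)  len=0.2332
  (v4,v0,v6) [+--] → (0.2268, 0.2268, -1.16482)–(0.2268, 1.07516, -0.675)  len=0.9796
  (v4,v6,v5) [+-+] → (0.2268, 1.07516, -0.675)–(0.2268, 1.07516, -0.304636)  len=0.3704
  (v5,v6,v7) [+--] → (0.2268, 1.07516, -0.304636)–(0.2268, 1.07516, 0.675)  len=0.9796
  (v5,v7,v3) [+--] → (0.2268, 1.07516, 0.675)–(0.2268, 0.2268, 1.16482)  len=0.9796
  (v14,v0,v16) [--+] → (0.2268, -0.2268, -1.16482)–(0.2268, -1.07516, -0.675)  len=0.9796
  (v14,v16,v15) [-+-] → (0.2268, -1.07516, -0.675)–(0.2268, -1.07516, 0.304636)  len=0.9796
  (v15,v16,v17) [-++] → (0.2268, -1.07516, 0.304636)–(0.2268, -1.07516, 0.675)  len=0.3704
  (v15,v17,v3) [-+-] → (0.2268, -1.07516, 0.675)–(0.2268, -0.2268, 1.16482)  len=0.9796
  (v16,v0,v1) [+-+] → (0.2268, -0.2268, -1.16482)–(0.2268, 0, -1.21905)  len=0.2332
  (v17,v2,v3) [++-] → (0.2268, 0, 1.21905)–(0.2268, -0.2268, 1.16482)  len=0.2332

Chained into 1 loop(s):
  loop 1: 12 segments, perimeter = 7.5512
Total perimeter = 7.551


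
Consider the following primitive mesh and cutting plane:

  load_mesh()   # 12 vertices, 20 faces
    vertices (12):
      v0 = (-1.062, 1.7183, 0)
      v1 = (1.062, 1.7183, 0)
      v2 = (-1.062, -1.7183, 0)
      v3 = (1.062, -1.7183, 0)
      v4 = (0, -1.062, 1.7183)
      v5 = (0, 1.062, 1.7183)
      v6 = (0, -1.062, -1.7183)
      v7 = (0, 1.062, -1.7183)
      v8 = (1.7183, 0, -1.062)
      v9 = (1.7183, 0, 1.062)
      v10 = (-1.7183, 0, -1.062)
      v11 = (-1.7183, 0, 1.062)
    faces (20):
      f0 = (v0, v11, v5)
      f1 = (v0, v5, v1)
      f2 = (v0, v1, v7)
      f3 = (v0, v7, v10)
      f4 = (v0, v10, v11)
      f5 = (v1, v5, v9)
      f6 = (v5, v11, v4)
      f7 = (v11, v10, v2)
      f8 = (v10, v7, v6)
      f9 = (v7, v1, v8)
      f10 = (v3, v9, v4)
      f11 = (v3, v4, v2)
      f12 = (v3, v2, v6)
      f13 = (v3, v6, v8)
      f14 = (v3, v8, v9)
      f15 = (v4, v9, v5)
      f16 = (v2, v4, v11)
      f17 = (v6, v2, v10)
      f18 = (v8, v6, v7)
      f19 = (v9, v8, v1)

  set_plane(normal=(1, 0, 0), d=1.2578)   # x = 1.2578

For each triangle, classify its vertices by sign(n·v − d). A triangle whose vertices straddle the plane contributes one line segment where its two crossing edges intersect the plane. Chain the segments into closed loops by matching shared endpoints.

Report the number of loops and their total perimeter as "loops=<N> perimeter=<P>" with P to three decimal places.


Straddling triangles (8 of 20):
  (v1,v5,v9) [--+] → (1.2578, 0.284613, 1.23789)–(1.2578, 1.20566, 0.316836)  len=1.3026
  (v7,v1,v8) [--+] → (1.2578, 1.20566, -0.316836)–(1.2578, 0.284613, -1.23789)  len=1.3026
  (v3,v9,v4) [-+-] → (1.2578, -1.20566, 0.316836)–(1.2578, -0.284613, 1.23789)  len=1.3026
  (v3,v6,v8) [--+] → (1.2578, -0.284613, -1.23789)–(1.2578, -1.20566, -0.316836)  len=1.3026
  (v3,v8,v9) [-++] → (1.2578, -1.20566, -0.316836)–(1.2578, -1.20566, 0.316836)  len=0.6337
  (v4,v9,v5) [-+-] → (1.2578, -0.284613, 1.23789)–(1.2578, 0.284613, 1.23789)  len=0.5692
  (v8,v6,v7) [+--] → (1.2578, -0.284613, -1.23789)–(1.2578, 0.284613, -1.23789)  len=0.5692
  (v9,v8,v1) [++-] → (1.2578, 1.20566, -0.316836)–(1.2578, 1.20566, 0.316836)  len=0.6337

Chained into 1 loop(s):
  loop 1: 8 segments, perimeter = 7.6160
Total perimeter = 7.616

loops=1 perimeter=7.616


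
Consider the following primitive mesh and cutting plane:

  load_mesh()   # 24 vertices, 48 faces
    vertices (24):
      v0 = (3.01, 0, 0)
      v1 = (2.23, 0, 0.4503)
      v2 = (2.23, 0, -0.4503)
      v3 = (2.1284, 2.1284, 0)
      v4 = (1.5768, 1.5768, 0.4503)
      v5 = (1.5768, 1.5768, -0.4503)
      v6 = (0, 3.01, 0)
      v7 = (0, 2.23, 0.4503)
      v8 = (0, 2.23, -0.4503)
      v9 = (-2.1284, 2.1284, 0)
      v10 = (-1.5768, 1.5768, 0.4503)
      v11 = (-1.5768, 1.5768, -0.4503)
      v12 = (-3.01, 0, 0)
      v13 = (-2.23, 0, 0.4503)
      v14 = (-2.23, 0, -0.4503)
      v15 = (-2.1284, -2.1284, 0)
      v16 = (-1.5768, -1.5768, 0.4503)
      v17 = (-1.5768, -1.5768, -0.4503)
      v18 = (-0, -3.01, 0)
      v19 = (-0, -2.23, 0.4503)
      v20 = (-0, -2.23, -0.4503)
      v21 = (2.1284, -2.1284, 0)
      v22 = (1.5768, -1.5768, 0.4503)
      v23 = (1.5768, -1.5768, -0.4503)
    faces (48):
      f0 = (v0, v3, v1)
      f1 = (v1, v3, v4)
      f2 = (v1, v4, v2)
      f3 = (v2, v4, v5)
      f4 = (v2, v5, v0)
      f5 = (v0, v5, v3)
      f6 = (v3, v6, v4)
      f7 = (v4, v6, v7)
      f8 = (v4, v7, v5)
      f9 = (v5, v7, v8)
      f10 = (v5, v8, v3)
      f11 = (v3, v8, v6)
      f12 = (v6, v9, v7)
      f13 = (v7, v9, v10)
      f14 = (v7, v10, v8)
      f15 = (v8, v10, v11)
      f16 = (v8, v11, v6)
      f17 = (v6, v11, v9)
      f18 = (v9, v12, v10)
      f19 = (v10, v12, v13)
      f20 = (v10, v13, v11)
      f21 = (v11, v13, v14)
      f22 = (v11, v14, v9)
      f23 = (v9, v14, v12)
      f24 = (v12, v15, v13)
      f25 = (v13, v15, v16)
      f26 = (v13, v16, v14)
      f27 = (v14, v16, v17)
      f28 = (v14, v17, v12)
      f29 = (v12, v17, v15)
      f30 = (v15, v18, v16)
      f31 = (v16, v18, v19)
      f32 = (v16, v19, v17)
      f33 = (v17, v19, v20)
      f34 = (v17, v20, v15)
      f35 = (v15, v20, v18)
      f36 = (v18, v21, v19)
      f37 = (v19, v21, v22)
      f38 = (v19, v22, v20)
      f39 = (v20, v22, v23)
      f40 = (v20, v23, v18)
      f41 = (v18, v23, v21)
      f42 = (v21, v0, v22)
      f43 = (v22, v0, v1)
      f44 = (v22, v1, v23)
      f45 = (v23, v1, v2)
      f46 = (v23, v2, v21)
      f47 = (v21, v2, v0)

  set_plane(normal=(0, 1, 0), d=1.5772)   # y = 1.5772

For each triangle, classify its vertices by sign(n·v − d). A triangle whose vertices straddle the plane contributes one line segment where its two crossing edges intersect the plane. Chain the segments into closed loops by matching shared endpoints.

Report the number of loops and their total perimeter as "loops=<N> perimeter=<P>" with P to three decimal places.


loops=2 perimeter=5.407

Straddling triangles (16 of 48):
  (v0,v3,v1) [-+-] → (2.35671, 1.5772, 0)–(2.15471, 1.5772, 0.116616)  len=0.2332
  (v1,v3,v4) [-+-] → (2.15471, 1.5772, 0.116616)–(1.5772, 1.5772, 0.449973)  len=0.6668
  (v0,v5,v3) [--+] → (1.5772, 1.5772, -0.449973)–(2.35671, 1.5772, 0)  len=0.9001
  (v3,v6,v4) [++-] → (1.57636, 1.5772, 0.450174)–(1.5772, 1.5772, 0.449973)  len=0.0009
  (v4,v6,v7) [-++] → (1.57636, 1.5772, 0.450174)–(1.57583, 1.5772, 0.4503)  len=0.0005
  (v4,v7,v5) [-+-] → (1.57583, 1.5772, 0.4503)–(1.57583, 1.5772, -0.449748)  len=0.9000
  (v5,v7,v8) [-++] → (1.57583, 1.5772, -0.449748)–(1.57583, 1.5772, -0.4503)  len=0.0006
  (v5,v8,v3) [-++] → (1.57583, 1.5772, -0.4503)–(1.5772, 1.5772, -0.449973)  len=0.0014
  (v7,v9,v10) [++-] → (-1.5772, 1.5772, 0.449973)–(-1.57583, 1.5772, 0.4503)  len=0.0014
  (v7,v10,v8) [+-+] → (-1.57583, 1.5772, 0.4503)–(-1.57583, 1.5772, 0.449748)  len=0.0006
  (v8,v10,v11) [+--] → (-1.57583, 1.5772, 0.449748)–(-1.57583, 1.5772, -0.4503)  len=0.9000
  (v8,v11,v6) [+-+] → (-1.57583, 1.5772, -0.4503)–(-1.57636, 1.5772, -0.450174)  len=0.0005
  (v6,v11,v9) [+-+] → (-1.57636, 1.5772, -0.450174)–(-1.5772, 1.5772, -0.449973)  len=0.0009
  (v9,v12,v10) [+--] → (-2.35671, 1.5772, 0)–(-1.5772, 1.5772, 0.449973)  len=0.9001
  (v11,v14,v9) [--+] → (-2.15471, 1.5772, -0.116616)–(-1.5772, 1.5772, -0.449973)  len=0.6668
  (v9,v14,v12) [+--] → (-2.15471, 1.5772, -0.116616)–(-2.35671, 1.5772, 0)  len=0.2332

Chained into 2 loop(s):
  loop 1: 8 segments, perimeter = 2.7035
  loop 2: 8 segments, perimeter = 2.7035
Total perimeter = 5.407


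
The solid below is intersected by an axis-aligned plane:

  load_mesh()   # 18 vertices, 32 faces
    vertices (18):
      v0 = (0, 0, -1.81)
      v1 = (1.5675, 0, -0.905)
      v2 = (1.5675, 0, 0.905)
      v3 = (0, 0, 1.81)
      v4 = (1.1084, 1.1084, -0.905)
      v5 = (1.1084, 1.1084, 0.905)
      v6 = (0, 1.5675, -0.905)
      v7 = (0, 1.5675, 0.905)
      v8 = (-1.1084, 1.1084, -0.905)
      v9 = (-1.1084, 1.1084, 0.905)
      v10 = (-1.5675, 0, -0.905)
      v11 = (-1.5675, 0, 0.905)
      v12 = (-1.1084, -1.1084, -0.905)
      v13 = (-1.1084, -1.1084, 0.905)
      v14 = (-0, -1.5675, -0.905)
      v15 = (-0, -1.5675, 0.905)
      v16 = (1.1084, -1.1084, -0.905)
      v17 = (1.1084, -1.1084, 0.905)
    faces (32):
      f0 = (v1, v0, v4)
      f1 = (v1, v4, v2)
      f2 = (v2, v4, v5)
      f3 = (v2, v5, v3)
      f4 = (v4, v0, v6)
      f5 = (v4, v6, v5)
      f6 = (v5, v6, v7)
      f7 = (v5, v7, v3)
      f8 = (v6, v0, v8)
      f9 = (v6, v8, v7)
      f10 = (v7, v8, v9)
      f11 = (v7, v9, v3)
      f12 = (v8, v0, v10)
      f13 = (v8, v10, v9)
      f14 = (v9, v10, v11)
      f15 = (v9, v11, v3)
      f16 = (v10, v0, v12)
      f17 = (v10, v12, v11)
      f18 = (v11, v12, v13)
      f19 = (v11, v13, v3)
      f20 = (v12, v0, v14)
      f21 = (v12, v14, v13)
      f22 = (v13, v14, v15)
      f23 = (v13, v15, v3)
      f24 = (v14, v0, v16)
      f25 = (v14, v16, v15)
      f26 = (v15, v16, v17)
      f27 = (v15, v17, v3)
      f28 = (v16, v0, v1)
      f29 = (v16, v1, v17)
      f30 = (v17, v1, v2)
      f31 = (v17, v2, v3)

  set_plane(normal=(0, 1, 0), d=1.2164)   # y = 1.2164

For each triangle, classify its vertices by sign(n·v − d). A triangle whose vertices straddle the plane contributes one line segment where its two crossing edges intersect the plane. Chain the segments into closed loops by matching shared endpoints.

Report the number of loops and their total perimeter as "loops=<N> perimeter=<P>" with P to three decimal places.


Straddling triangles (8 of 32):
  (v4,v0,v6) [--+] → (0, 1.2164, -1.10771)–(0.847657, 1.2164, -0.905)  len=0.8716
  (v4,v6,v5) [-+-] → (0.847657, 1.2164, -0.905)–(0.847657, 1.2164, 0.47921)  len=1.3842
  (v5,v6,v7) [-++] → (0.847657, 1.2164, 0.47921)–(0.847657, 1.2164, 0.905)  len=0.4258
  (v5,v7,v3) [-+-] → (0.847657, 1.2164, 0.905)–(0, 1.2164, 1.10771)  len=0.8716
  (v6,v0,v8) [+--] → (0, 1.2164, -1.10771)–(-0.847657, 1.2164, -0.905)  len=0.8716
  (v6,v8,v7) [+-+] → (-0.847657, 1.2164, -0.905)–(-0.847657, 1.2164, -0.47921)  len=0.4258
  (v7,v8,v9) [+--] → (-0.847657, 1.2164, -0.47921)–(-0.847657, 1.2164, 0.905)  len=1.3842
  (v7,v9,v3) [+--] → (-0.847657, 1.2164, 0.905)–(0, 1.2164, 1.10771)  len=0.8716

Chained into 1 loop(s):
  loop 1: 8 segments, perimeter = 7.1062
Total perimeter = 7.106

loops=1 perimeter=7.106


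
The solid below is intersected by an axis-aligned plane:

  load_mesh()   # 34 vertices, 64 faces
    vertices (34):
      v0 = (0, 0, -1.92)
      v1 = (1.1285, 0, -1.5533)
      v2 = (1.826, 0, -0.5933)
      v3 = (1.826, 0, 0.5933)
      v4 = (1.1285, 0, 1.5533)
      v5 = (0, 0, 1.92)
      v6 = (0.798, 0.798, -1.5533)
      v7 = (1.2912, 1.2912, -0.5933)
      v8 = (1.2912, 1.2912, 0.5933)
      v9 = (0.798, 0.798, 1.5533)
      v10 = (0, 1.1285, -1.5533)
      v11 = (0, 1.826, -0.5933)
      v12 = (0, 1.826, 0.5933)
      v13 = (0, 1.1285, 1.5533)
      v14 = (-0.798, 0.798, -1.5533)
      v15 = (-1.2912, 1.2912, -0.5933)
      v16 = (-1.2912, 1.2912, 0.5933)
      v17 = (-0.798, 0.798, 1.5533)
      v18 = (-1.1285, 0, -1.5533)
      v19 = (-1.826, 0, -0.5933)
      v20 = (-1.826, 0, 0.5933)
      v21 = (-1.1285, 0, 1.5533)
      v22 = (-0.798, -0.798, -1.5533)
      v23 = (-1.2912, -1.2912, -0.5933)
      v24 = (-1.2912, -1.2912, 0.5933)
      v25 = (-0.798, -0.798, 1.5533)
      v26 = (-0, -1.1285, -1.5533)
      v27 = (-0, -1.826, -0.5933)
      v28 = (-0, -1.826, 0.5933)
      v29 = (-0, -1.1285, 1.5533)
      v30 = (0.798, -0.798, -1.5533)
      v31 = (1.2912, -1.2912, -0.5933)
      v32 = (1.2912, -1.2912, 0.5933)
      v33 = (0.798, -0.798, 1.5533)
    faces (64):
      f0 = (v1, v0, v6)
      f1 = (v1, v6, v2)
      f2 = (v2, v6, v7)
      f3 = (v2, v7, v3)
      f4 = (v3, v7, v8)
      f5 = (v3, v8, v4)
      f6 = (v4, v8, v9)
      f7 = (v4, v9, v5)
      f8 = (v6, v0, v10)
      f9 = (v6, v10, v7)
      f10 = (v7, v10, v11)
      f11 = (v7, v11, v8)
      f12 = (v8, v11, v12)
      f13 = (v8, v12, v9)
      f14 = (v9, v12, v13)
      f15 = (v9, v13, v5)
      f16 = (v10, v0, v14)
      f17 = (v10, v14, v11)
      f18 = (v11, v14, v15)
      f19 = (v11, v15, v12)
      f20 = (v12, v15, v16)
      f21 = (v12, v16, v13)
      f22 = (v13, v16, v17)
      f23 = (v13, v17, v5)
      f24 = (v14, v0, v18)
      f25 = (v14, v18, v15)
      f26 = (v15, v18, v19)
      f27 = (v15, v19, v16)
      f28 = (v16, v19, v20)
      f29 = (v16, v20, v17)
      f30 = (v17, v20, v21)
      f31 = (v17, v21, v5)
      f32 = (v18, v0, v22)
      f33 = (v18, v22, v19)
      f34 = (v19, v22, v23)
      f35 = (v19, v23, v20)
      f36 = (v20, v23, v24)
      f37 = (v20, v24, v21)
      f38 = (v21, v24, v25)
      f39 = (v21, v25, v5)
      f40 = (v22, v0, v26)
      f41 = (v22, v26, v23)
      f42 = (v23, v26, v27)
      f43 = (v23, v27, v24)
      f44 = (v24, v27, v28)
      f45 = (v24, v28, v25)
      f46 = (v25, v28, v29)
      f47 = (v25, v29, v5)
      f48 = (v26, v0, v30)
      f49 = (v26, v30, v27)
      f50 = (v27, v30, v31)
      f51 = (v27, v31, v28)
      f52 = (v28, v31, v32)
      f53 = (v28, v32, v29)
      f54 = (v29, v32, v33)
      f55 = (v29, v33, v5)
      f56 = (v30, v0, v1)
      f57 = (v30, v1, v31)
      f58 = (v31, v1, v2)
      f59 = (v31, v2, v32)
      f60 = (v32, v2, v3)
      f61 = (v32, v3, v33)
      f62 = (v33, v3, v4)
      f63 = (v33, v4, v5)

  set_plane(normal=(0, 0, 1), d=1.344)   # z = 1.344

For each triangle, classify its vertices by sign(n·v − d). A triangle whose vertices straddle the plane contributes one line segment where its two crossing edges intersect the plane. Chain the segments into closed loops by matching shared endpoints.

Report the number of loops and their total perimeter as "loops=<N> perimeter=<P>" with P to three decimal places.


loops=1 perimeter=7.841

Straddling triangles (16 of 64):
  (v3,v8,v4) [--+] → (1.16397, 0.281508, 1.344)–(1.28057, 0, 1.344)  len=0.3047
  (v4,v8,v9) [+-+] → (1.16397, 0.281508, 1.344)–(0.905528, 0.905528, 1.344)  len=0.6754
  (v8,v12,v9) [--+] → (0.624019, 1.02213, 1.344)–(0.905528, 0.905528, 1.344)  len=0.3047
  (v9,v12,v13) [+-+] → (0.624019, 1.02213, 1.344)–(0, 1.28057, 1.344)  len=0.6754
  (v12,v16,v13) [--+] → (-0.281508, 1.16397, 1.344)–(0, 1.28057, 1.344)  len=0.3047
  (v13,v16,v17) [+-+] → (-0.281508, 1.16397, 1.344)–(-0.905528, 0.905528, 1.344)  len=0.6754
  (v16,v20,v17) [--+] → (-1.02213, 0.624019, 1.344)–(-0.905528, 0.905528, 1.344)  len=0.3047
  (v17,v20,v21) [+-+] → (-1.02213, 0.624019, 1.344)–(-1.28057, 0, 1.344)  len=0.6754
  (v20,v24,v21) [--+] → (-1.16397, -0.281508, 1.344)–(-1.28057, 0, 1.344)  len=0.3047
  (v21,v24,v25) [+-+] → (-1.16397, -0.281508, 1.344)–(-0.905528, -0.905528, 1.344)  len=0.6754
  (v24,v28,v25) [--+] → (-0.624019, -1.02213, 1.344)–(-0.905528, -0.905528, 1.344)  len=0.3047
  (v25,v28,v29) [+-+] → (-0.624019, -1.02213, 1.344)–(0, -1.28057, 1.344)  len=0.6754
  (v28,v32,v29) [--+] → (0.281508, -1.16397, 1.344)–(0, -1.28057, 1.344)  len=0.3047
  (v29,v32,v33) [+-+] → (0.281508, -1.16397, 1.344)–(0.905528, -0.905528, 1.344)  len=0.6754
  (v32,v3,v33) [--+] → (1.02213, -0.624019, 1.344)–(0.905528, -0.905528, 1.344)  len=0.3047
  (v33,v3,v4) [+-+] → (1.02213, -0.624019, 1.344)–(1.28057, 0, 1.344)  len=0.6754

Chained into 1 loop(s):
  loop 1: 16 segments, perimeter = 7.8410
Total perimeter = 7.841


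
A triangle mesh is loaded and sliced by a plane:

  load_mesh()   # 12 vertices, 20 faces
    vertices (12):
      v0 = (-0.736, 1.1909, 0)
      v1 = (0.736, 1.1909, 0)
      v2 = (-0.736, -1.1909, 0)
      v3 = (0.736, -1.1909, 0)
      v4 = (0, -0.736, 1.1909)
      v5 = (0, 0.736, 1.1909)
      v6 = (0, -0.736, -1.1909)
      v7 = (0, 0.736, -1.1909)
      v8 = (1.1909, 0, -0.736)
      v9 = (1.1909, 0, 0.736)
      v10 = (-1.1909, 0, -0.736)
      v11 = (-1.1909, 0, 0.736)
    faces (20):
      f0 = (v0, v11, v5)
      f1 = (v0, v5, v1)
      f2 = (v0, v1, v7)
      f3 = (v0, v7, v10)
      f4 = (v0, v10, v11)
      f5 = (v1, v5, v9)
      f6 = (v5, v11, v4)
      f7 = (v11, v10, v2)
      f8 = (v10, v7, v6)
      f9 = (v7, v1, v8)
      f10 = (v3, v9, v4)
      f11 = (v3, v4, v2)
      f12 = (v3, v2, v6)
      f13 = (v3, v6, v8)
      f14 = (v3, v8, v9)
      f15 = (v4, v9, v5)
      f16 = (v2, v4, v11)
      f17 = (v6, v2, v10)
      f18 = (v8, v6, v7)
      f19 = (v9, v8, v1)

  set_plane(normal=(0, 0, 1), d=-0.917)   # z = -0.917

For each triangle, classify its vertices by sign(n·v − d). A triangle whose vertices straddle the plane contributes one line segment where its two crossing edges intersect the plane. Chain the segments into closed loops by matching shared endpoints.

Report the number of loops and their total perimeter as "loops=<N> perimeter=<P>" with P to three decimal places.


loops=1 perimeter=4.947

Straddling triangles (8 of 20):
  (v0,v1,v7) [++-] → (0.169276, 0.840624, -0.917)–(-0.169276, 0.840624, -0.917)  len=0.3386
  (v0,v7,v10) [+-+] → (-0.169276, 0.840624, -0.917)–(-0.717053, 0.292847, -0.917)  len=0.7747
  (v10,v7,v6) [+--] → (-0.717053, 0.292847, -0.917)–(-0.717053, -0.292847, -0.917)  len=0.5857
  (v7,v1,v8) [-++] → (0.169276, 0.840624, -0.917)–(0.717053, 0.292847, -0.917)  len=0.7747
  (v3,v2,v6) [++-] → (-0.169276, -0.840624, -0.917)–(0.169276, -0.840624, -0.917)  len=0.3386
  (v3,v6,v8) [+-+] → (0.169276, -0.840624, -0.917)–(0.717053, -0.292847, -0.917)  len=0.7747
  (v6,v2,v10) [-++] → (-0.169276, -0.840624, -0.917)–(-0.717053, -0.292847, -0.917)  len=0.7747
  (v8,v6,v7) [+--] → (0.717053, -0.292847, -0.917)–(0.717053, 0.292847, -0.917)  len=0.5857

Chained into 1 loop(s):
  loop 1: 8 segments, perimeter = 4.9472
Total perimeter = 4.947


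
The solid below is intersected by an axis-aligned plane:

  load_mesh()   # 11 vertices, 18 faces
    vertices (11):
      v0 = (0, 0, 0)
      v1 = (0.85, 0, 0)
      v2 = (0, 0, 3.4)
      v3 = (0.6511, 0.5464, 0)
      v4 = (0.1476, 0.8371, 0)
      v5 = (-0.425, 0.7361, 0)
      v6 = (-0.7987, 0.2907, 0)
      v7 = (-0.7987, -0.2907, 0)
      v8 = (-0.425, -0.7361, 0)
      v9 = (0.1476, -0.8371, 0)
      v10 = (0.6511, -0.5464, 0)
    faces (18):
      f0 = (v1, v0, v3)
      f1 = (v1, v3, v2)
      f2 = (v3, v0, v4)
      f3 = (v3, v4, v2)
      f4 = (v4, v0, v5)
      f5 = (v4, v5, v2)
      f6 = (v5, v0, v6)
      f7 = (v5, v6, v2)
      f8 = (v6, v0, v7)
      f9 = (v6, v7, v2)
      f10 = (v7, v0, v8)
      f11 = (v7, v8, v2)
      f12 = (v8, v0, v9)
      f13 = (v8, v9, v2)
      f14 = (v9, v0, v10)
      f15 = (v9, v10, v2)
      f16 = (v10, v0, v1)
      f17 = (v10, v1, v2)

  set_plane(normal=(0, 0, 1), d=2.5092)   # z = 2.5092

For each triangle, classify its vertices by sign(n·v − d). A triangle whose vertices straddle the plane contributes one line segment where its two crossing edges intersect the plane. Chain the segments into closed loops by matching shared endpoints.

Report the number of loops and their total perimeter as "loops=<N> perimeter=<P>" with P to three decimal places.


Straddling triangles (9 of 18):
  (v1,v3,v2) [--+] → (0.170588, 0.143157, 2.5092)–(0.2227, 0, 2.5092)  len=0.1523
  (v3,v4,v2) [--+] → (0.0386712, 0.21932, 2.5092)–(0.170588, 0.143157, 2.5092)  len=0.1523
  (v4,v5,v2) [--+] → (-0.11135, 0.192858, 2.5092)–(0.0386712, 0.21932, 2.5092)  len=0.1523
  (v5,v6,v2) [--+] → (-0.209259, 0.0761634, 2.5092)–(-0.11135, 0.192858, 2.5092)  len=0.1523
  (v6,v7,v2) [--+] → (-0.209259, -0.0761634, 2.5092)–(-0.209259, 0.0761634, 2.5092)  len=0.1523
  (v7,v8,v2) [--+] → (-0.11135, -0.192858, 2.5092)–(-0.209259, -0.0761634, 2.5092)  len=0.1523
  (v8,v9,v2) [--+] → (0.0386712, -0.21932, 2.5092)–(-0.11135, -0.192858, 2.5092)  len=0.1523
  (v9,v10,v2) [--+] → (0.170588, -0.143157, 2.5092)–(0.0386712, -0.21932, 2.5092)  len=0.1523
  (v10,v1,v2) [--+] → (0.2227, 0, 2.5092)–(0.170588, -0.143157, 2.5092)  len=0.1523

Chained into 1 loop(s):
  loop 1: 9 segments, perimeter = 1.3710
Total perimeter = 1.371

loops=1 perimeter=1.371


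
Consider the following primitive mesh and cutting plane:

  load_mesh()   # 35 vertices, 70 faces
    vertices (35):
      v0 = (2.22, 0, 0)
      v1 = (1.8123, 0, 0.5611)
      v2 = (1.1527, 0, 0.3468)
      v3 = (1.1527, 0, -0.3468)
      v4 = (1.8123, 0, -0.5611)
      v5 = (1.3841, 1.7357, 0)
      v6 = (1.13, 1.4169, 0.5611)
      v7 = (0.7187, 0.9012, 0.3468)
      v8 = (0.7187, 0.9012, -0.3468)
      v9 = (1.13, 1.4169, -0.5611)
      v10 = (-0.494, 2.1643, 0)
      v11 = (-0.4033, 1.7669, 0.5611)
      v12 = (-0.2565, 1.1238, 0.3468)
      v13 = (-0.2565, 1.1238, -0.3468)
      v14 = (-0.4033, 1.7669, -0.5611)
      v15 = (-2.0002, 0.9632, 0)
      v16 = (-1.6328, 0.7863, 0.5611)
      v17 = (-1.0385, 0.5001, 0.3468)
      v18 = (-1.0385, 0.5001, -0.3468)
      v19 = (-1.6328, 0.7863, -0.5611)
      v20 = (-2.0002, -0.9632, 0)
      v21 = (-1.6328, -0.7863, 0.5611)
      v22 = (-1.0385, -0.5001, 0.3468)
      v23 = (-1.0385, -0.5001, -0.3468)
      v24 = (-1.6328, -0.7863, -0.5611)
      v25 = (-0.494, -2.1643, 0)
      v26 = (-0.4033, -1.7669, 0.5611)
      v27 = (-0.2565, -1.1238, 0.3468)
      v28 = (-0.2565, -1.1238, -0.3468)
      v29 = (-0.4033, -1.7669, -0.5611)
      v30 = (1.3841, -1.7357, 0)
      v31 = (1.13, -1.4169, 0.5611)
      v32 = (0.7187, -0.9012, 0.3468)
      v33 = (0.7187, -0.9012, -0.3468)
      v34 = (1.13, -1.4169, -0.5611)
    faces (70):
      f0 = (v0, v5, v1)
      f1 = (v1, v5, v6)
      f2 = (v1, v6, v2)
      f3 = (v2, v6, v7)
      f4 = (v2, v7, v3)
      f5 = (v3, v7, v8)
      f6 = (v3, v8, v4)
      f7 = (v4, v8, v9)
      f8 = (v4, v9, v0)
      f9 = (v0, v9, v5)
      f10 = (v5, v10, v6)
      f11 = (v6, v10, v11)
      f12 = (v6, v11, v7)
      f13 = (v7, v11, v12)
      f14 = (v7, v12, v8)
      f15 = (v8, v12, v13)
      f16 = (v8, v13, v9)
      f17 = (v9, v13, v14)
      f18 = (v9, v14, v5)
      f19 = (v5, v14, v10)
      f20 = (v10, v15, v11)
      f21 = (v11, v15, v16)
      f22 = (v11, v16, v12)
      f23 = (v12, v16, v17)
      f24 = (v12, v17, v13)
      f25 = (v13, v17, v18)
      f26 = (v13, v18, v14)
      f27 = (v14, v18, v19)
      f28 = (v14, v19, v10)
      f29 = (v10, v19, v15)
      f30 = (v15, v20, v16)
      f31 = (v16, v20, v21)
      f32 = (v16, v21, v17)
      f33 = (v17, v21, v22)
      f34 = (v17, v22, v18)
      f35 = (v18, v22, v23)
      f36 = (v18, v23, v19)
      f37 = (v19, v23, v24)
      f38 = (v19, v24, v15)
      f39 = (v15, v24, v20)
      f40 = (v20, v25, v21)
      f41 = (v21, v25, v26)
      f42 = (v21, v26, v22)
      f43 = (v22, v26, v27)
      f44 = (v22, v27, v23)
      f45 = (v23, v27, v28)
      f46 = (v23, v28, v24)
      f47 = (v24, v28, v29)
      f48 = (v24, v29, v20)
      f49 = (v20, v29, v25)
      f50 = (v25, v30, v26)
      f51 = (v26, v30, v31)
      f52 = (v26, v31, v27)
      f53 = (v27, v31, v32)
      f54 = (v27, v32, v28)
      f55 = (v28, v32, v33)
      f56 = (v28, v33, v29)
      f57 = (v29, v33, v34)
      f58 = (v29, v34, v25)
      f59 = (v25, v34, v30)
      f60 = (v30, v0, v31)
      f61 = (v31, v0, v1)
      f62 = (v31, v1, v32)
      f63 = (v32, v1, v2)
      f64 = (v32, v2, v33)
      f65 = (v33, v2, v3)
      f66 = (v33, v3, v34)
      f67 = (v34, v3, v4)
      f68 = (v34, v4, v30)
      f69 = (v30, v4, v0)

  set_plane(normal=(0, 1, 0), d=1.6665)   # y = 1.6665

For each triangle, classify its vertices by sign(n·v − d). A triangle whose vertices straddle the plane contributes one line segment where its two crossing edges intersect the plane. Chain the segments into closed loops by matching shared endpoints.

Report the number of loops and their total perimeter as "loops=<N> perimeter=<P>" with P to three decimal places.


Straddling triangles (16 of 70):
  (v0,v5,v1) [-+-] → (1.41743, 1.6665, 0)–(1.40117, 1.6665, 0.0223703)  len=0.0277
  (v1,v5,v6) [-+-] → (1.40117, 1.6665, 0.0223703)–(1.32894, 1.6665, 0.121795)  len=0.1229
  (v0,v9,v5) [--+] → (1.32894, 1.6665, -0.121795)–(1.41743, 1.6665, 0)  len=0.1505
  (v5,v10,v6) [++-] → (0.587653, 1.6665, 0.373716)–(1.32894, 1.6665, 0.121795)  len=0.7829
  (v6,v10,v11) [-++] → (0.587653, 1.6665, 0.373716)–(0.0365381, 1.6665, 0.5611)  len=0.5821
  (v6,v11,v7) [-+-] → (0.0365381, 1.6665, 0.5611)–(-0.273175, 1.6665, 0.536246)  len=0.3107
  (v7,v11,v12) [-+-] → (-0.273175, 1.6665, 0.536246)–(-0.380382, 1.6665, 0.527644)  len=0.1076
  (v9,v13,v14) [--+] → (-0.380382, 1.6665, -0.527644)–(0.0365381, 1.6665, -0.5611)  len=0.4183
  (v9,v14,v5) [-++] → (0.0365381, 1.6665, -0.5611)–(1.32894, 1.6665, -0.121795)  len=1.3650
  (v10,v15,v11) [+-+] → (-1.11825, 1.6665, 0)–(-0.602788, 1.6665, 0.491006)  len=0.7119
  (v11,v15,v16) [+--] → (-0.602788, 1.6665, 0.491006)–(-0.529184, 1.6665, 0.5611)  len=0.1016
  (v11,v16,v12) [+--] → (-0.529184, 1.6665, 0.5611)–(-0.380382, 1.6665, 0.527644)  len=0.1525
  (v13,v18,v14) [--+] → (-0.453643, 1.6665, -0.544116)–(-0.380382, 1.6665, -0.527644)  len=0.0751
  (v14,v18,v19) [+--] → (-0.453643, 1.6665, -0.544116)–(-0.529184, 1.6665, -0.5611)  len=0.0774
  (v14,v19,v10) [+-+] → (-0.529184, 1.6665, -0.5611)–(-0.905389, 1.6665, -0.202696)  len=0.5196
  (v10,v19,v15) [+--] → (-0.905389, 1.6665, -0.202696)–(-1.11825, 1.6665, 0)  len=0.2939

Chained into 1 loop(s):
  loop 1: 16 segments, perimeter = 5.7998
Total perimeter = 5.800

loops=1 perimeter=5.800
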